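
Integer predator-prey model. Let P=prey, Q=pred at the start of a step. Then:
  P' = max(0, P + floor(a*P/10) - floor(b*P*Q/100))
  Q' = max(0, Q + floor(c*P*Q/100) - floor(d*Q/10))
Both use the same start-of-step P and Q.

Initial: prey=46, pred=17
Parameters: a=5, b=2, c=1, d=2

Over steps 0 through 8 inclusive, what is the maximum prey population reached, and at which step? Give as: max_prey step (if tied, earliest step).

Answer: 59 2

Derivation:
Step 1: prey: 46+23-15=54; pred: 17+7-3=21
Step 2: prey: 54+27-22=59; pred: 21+11-4=28
Step 3: prey: 59+29-33=55; pred: 28+16-5=39
Step 4: prey: 55+27-42=40; pred: 39+21-7=53
Step 5: prey: 40+20-42=18; pred: 53+21-10=64
Step 6: prey: 18+9-23=4; pred: 64+11-12=63
Step 7: prey: 4+2-5=1; pred: 63+2-12=53
Step 8: prey: 1+0-1=0; pred: 53+0-10=43
Max prey = 59 at step 2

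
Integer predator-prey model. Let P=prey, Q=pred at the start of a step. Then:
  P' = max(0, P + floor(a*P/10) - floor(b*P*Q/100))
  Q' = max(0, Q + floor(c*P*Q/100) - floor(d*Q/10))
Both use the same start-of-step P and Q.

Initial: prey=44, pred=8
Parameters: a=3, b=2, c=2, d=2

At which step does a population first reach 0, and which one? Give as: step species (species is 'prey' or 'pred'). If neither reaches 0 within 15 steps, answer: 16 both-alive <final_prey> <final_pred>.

Step 1: prey: 44+13-7=50; pred: 8+7-1=14
Step 2: prey: 50+15-14=51; pred: 14+14-2=26
Step 3: prey: 51+15-26=40; pred: 26+26-5=47
Step 4: prey: 40+12-37=15; pred: 47+37-9=75
Step 5: prey: 15+4-22=0; pred: 75+22-15=82
First extinction: prey at step 5

Answer: 5 prey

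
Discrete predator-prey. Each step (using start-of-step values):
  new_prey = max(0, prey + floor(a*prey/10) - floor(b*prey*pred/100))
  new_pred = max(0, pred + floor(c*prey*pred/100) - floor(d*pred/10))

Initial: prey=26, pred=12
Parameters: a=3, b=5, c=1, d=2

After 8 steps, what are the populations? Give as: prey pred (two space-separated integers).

Step 1: prey: 26+7-15=18; pred: 12+3-2=13
Step 2: prey: 18+5-11=12; pred: 13+2-2=13
Step 3: prey: 12+3-7=8; pred: 13+1-2=12
Step 4: prey: 8+2-4=6; pred: 12+0-2=10
Step 5: prey: 6+1-3=4; pred: 10+0-2=8
Step 6: prey: 4+1-1=4; pred: 8+0-1=7
Step 7: prey: 4+1-1=4; pred: 7+0-1=6
Step 8: prey: 4+1-1=4; pred: 6+0-1=5

Answer: 4 5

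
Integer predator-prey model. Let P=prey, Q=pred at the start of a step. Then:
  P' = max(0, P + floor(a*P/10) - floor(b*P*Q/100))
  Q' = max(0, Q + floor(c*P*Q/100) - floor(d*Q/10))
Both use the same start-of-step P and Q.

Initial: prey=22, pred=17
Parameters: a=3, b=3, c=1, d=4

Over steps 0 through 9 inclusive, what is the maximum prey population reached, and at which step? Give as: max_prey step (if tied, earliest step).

Step 1: prey: 22+6-11=17; pred: 17+3-6=14
Step 2: prey: 17+5-7=15; pred: 14+2-5=11
Step 3: prey: 15+4-4=15; pred: 11+1-4=8
Step 4: prey: 15+4-3=16; pred: 8+1-3=6
Step 5: prey: 16+4-2=18; pred: 6+0-2=4
Step 6: prey: 18+5-2=21; pred: 4+0-1=3
Step 7: prey: 21+6-1=26; pred: 3+0-1=2
Step 8: prey: 26+7-1=32; pred: 2+0-0=2
Step 9: prey: 32+9-1=40; pred: 2+0-0=2
Max prey = 40 at step 9

Answer: 40 9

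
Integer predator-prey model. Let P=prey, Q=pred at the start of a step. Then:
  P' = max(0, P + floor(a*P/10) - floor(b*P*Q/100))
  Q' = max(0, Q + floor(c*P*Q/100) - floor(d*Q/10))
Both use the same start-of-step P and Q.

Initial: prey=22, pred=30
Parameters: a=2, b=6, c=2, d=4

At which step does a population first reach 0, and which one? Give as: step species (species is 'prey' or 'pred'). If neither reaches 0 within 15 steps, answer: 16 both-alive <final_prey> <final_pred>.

Step 1: prey: 22+4-39=0; pred: 30+13-12=31
First extinction: prey at step 1

Answer: 1 prey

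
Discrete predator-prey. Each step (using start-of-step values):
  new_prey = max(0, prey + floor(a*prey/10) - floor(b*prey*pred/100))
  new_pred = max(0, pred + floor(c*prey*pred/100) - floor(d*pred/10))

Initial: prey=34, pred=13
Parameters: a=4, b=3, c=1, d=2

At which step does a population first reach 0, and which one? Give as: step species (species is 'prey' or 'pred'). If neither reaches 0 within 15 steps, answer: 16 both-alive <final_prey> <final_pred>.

Answer: 16 both-alive 12 7

Derivation:
Step 1: prey: 34+13-13=34; pred: 13+4-2=15
Step 2: prey: 34+13-15=32; pred: 15+5-3=17
Step 3: prey: 32+12-16=28; pred: 17+5-3=19
Step 4: prey: 28+11-15=24; pred: 19+5-3=21
Step 5: prey: 24+9-15=18; pred: 21+5-4=22
Step 6: prey: 18+7-11=14; pred: 22+3-4=21
Step 7: prey: 14+5-8=11; pred: 21+2-4=19
Step 8: prey: 11+4-6=9; pred: 19+2-3=18
Step 9: prey: 9+3-4=8; pred: 18+1-3=16
Step 10: prey: 8+3-3=8; pred: 16+1-3=14
Step 11: prey: 8+3-3=8; pred: 14+1-2=13
Step 12: prey: 8+3-3=8; pred: 13+1-2=12
Step 13: prey: 8+3-2=9; pred: 12+0-2=10
Step 14: prey: 9+3-2=10; pred: 10+0-2=8
Step 15: prey: 10+4-2=12; pred: 8+0-1=7
No extinction within 15 steps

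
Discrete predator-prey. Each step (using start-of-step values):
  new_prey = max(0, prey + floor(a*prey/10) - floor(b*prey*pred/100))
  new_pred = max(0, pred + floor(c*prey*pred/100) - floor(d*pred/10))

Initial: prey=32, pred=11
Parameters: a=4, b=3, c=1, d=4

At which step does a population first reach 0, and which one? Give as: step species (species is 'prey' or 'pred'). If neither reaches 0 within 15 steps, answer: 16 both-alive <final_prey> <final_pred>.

Answer: 16 both-alive 13 11

Derivation:
Step 1: prey: 32+12-10=34; pred: 11+3-4=10
Step 2: prey: 34+13-10=37; pred: 10+3-4=9
Step 3: prey: 37+14-9=42; pred: 9+3-3=9
Step 4: prey: 42+16-11=47; pred: 9+3-3=9
Step 5: prey: 47+18-12=53; pred: 9+4-3=10
Step 6: prey: 53+21-15=59; pred: 10+5-4=11
Step 7: prey: 59+23-19=63; pred: 11+6-4=13
Step 8: prey: 63+25-24=64; pred: 13+8-5=16
Step 9: prey: 64+25-30=59; pred: 16+10-6=20
Step 10: prey: 59+23-35=47; pred: 20+11-8=23
Step 11: prey: 47+18-32=33; pred: 23+10-9=24
Step 12: prey: 33+13-23=23; pred: 24+7-9=22
Step 13: prey: 23+9-15=17; pred: 22+5-8=19
Step 14: prey: 17+6-9=14; pred: 19+3-7=15
Step 15: prey: 14+5-6=13; pred: 15+2-6=11
No extinction within 15 steps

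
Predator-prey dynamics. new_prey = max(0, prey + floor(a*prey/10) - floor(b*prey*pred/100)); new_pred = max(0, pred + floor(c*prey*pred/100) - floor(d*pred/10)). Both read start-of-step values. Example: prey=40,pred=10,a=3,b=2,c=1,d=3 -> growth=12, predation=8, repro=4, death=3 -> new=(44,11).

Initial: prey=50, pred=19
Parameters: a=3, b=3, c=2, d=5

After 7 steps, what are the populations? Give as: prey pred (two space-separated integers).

Step 1: prey: 50+15-28=37; pred: 19+19-9=29
Step 2: prey: 37+11-32=16; pred: 29+21-14=36
Step 3: prey: 16+4-17=3; pred: 36+11-18=29
Step 4: prey: 3+0-2=1; pred: 29+1-14=16
Step 5: prey: 1+0-0=1; pred: 16+0-8=8
Step 6: prey: 1+0-0=1; pred: 8+0-4=4
Step 7: prey: 1+0-0=1; pred: 4+0-2=2

Answer: 1 2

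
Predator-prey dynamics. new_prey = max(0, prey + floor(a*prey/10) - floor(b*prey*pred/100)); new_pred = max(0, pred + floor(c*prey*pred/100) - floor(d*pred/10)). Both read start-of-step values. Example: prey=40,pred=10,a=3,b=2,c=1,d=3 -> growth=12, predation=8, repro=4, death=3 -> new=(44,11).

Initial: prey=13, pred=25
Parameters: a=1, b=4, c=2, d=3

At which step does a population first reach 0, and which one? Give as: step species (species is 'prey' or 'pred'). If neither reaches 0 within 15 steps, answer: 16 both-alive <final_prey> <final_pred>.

Step 1: prey: 13+1-13=1; pred: 25+6-7=24
Step 2: prey: 1+0-0=1; pred: 24+0-7=17
Step 3: prey: 1+0-0=1; pred: 17+0-5=12
Step 4: prey: 1+0-0=1; pred: 12+0-3=9
Step 5: prey: 1+0-0=1; pred: 9+0-2=7
Step 6: prey: 1+0-0=1; pred: 7+0-2=5
Step 7: prey: 1+0-0=1; pred: 5+0-1=4
Step 8: prey: 1+0-0=1; pred: 4+0-1=3
Step 9: prey: 1+0-0=1; pred: 3+0-0=3
Steps 10-15: state stable at prey=1, pred=3 (no change)
No extinction within 15 steps

Answer: 16 both-alive 1 3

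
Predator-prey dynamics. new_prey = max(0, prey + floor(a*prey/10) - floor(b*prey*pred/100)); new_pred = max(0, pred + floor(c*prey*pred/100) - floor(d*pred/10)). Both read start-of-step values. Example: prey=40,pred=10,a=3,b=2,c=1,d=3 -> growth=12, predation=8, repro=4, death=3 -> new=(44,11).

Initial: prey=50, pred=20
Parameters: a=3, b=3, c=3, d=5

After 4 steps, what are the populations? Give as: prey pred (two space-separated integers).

Answer: 0 18

Derivation:
Step 1: prey: 50+15-30=35; pred: 20+30-10=40
Step 2: prey: 35+10-42=3; pred: 40+42-20=62
Step 3: prey: 3+0-5=0; pred: 62+5-31=36
Step 4: prey: 0+0-0=0; pred: 36+0-18=18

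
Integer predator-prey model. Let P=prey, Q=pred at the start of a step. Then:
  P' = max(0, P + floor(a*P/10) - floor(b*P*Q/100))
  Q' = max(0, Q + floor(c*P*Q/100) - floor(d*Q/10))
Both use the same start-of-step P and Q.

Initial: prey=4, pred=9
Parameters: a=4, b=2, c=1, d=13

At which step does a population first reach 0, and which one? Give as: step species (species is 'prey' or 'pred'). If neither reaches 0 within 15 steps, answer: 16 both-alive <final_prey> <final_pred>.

Answer: 1 pred

Derivation:
Step 1: prey: 4+1-0=5; pred: 9+0-11=0
First extinction: pred at step 1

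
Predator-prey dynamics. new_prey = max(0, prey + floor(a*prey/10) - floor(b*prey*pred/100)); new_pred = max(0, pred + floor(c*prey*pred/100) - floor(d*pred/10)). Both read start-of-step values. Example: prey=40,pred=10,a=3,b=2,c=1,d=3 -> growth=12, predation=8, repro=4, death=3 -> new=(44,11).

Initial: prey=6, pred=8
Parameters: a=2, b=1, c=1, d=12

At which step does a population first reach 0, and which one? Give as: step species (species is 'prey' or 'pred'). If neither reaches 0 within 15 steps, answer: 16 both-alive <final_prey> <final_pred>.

Step 1: prey: 6+1-0=7; pred: 8+0-9=0
First extinction: pred at step 1

Answer: 1 pred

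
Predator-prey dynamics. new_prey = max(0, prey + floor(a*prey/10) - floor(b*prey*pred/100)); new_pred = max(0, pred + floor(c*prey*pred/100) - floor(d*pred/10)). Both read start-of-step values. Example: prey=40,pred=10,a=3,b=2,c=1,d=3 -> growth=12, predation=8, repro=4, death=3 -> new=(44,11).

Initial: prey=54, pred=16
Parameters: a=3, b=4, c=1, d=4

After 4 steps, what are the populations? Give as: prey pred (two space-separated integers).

Answer: 9 10

Derivation:
Step 1: prey: 54+16-34=36; pred: 16+8-6=18
Step 2: prey: 36+10-25=21; pred: 18+6-7=17
Step 3: prey: 21+6-14=13; pred: 17+3-6=14
Step 4: prey: 13+3-7=9; pred: 14+1-5=10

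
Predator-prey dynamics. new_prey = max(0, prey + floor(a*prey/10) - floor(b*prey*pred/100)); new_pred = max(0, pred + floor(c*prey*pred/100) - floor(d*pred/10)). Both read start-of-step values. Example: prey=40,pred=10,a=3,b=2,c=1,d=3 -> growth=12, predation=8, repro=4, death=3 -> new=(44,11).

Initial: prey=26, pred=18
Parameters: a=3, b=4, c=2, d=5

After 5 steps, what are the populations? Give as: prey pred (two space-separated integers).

Answer: 5 3

Derivation:
Step 1: prey: 26+7-18=15; pred: 18+9-9=18
Step 2: prey: 15+4-10=9; pred: 18+5-9=14
Step 3: prey: 9+2-5=6; pred: 14+2-7=9
Step 4: prey: 6+1-2=5; pred: 9+1-4=6
Step 5: prey: 5+1-1=5; pred: 6+0-3=3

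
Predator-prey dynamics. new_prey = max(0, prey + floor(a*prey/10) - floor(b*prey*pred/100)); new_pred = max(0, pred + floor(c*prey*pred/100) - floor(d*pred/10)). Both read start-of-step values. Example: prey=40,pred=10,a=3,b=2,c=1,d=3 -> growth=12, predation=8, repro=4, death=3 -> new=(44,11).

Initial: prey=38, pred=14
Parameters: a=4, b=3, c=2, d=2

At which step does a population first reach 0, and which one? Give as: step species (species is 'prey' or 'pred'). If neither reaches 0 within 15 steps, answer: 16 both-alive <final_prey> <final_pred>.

Answer: 4 prey

Derivation:
Step 1: prey: 38+15-15=38; pred: 14+10-2=22
Step 2: prey: 38+15-25=28; pred: 22+16-4=34
Step 3: prey: 28+11-28=11; pred: 34+19-6=47
Step 4: prey: 11+4-15=0; pred: 47+10-9=48
First extinction: prey at step 4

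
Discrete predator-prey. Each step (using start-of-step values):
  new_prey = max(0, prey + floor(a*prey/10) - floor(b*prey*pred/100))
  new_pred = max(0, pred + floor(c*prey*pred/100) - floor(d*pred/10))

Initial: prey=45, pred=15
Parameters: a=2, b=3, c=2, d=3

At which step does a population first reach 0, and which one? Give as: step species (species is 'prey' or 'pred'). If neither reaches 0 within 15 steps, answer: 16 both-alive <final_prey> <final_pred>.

Step 1: prey: 45+9-20=34; pred: 15+13-4=24
Step 2: prey: 34+6-24=16; pred: 24+16-7=33
Step 3: prey: 16+3-15=4; pred: 33+10-9=34
Step 4: prey: 4+0-4=0; pred: 34+2-10=26
First extinction: prey at step 4

Answer: 4 prey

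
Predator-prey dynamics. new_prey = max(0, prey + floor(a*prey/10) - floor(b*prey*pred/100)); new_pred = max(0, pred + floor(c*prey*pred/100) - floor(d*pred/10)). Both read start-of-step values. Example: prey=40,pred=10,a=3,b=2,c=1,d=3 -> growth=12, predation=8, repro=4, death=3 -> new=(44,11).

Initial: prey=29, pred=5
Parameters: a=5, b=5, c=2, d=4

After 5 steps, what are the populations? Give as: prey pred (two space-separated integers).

Answer: 43 26

Derivation:
Step 1: prey: 29+14-7=36; pred: 5+2-2=5
Step 2: prey: 36+18-9=45; pred: 5+3-2=6
Step 3: prey: 45+22-13=54; pred: 6+5-2=9
Step 4: prey: 54+27-24=57; pred: 9+9-3=15
Step 5: prey: 57+28-42=43; pred: 15+17-6=26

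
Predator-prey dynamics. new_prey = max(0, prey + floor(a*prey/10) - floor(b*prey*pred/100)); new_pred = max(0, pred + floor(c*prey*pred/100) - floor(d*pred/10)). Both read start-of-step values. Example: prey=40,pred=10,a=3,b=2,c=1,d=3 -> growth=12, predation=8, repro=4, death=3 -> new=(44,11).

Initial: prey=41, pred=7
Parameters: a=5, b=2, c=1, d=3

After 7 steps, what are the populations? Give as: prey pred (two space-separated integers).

Step 1: prey: 41+20-5=56; pred: 7+2-2=7
Step 2: prey: 56+28-7=77; pred: 7+3-2=8
Step 3: prey: 77+38-12=103; pred: 8+6-2=12
Step 4: prey: 103+51-24=130; pred: 12+12-3=21
Step 5: prey: 130+65-54=141; pred: 21+27-6=42
Step 6: prey: 141+70-118=93; pred: 42+59-12=89
Step 7: prey: 93+46-165=0; pred: 89+82-26=145

Answer: 0 145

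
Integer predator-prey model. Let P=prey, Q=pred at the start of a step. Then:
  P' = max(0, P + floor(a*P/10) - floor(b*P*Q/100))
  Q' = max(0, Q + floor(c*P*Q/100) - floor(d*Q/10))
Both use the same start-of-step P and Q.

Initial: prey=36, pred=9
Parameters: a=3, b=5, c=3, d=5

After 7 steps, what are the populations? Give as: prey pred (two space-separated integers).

Step 1: prey: 36+10-16=30; pred: 9+9-4=14
Step 2: prey: 30+9-21=18; pred: 14+12-7=19
Step 3: prey: 18+5-17=6; pred: 19+10-9=20
Step 4: prey: 6+1-6=1; pred: 20+3-10=13
Step 5: prey: 1+0-0=1; pred: 13+0-6=7
Step 6: prey: 1+0-0=1; pred: 7+0-3=4
Step 7: prey: 1+0-0=1; pred: 4+0-2=2

Answer: 1 2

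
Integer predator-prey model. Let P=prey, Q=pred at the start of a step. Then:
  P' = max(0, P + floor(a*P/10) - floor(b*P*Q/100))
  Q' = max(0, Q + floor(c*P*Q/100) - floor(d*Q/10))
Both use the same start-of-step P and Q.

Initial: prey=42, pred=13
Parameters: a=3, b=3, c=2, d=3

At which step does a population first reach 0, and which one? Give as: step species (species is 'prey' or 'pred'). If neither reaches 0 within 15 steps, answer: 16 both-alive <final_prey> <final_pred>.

Step 1: prey: 42+12-16=38; pred: 13+10-3=20
Step 2: prey: 38+11-22=27; pred: 20+15-6=29
Step 3: prey: 27+8-23=12; pred: 29+15-8=36
Step 4: prey: 12+3-12=3; pred: 36+8-10=34
Step 5: prey: 3+0-3=0; pred: 34+2-10=26
First extinction: prey at step 5

Answer: 5 prey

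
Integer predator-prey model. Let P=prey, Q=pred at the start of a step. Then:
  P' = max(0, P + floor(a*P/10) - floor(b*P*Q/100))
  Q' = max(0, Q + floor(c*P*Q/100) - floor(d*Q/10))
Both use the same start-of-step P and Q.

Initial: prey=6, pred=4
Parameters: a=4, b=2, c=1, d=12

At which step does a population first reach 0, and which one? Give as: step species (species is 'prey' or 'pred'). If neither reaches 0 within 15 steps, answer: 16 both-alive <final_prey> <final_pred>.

Step 1: prey: 6+2-0=8; pred: 4+0-4=0
First extinction: pred at step 1

Answer: 1 pred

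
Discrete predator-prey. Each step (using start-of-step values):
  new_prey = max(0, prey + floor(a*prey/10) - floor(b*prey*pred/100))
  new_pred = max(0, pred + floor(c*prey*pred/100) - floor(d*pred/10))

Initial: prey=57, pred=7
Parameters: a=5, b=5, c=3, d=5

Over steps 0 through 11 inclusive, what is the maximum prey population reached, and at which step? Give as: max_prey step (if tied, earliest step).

Step 1: prey: 57+28-19=66; pred: 7+11-3=15
Step 2: prey: 66+33-49=50; pred: 15+29-7=37
Step 3: prey: 50+25-92=0; pred: 37+55-18=74
Step 4: prey: 0+0-0=0; pred: 74+0-37=37
Step 5: prey: 0+0-0=0; pred: 37+0-18=19
Step 6: prey: 0+0-0=0; pred: 19+0-9=10
Step 7: prey: 0+0-0=0; pred: 10+0-5=5
Step 8: prey: 0+0-0=0; pred: 5+0-2=3
Step 9: prey: 0+0-0=0; pred: 3+0-1=2
Step 10: prey: 0+0-0=0; pred: 2+0-1=1
Step 11: prey: 0+0-0=0; pred: 1+0-0=1
Max prey = 66 at step 1

Answer: 66 1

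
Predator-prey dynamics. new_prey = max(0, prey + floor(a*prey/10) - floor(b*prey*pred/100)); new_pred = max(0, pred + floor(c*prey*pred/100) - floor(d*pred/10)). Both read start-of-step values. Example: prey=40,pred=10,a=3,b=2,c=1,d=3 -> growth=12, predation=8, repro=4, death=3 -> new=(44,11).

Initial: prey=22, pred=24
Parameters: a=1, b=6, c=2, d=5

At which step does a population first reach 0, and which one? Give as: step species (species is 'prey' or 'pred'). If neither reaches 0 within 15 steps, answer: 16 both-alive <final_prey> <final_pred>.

Step 1: prey: 22+2-31=0; pred: 24+10-12=22
First extinction: prey at step 1

Answer: 1 prey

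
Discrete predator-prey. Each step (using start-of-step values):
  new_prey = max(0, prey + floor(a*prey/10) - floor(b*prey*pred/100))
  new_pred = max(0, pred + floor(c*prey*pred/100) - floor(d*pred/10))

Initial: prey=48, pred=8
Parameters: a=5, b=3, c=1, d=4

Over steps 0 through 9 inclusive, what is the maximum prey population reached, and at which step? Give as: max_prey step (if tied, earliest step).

Answer: 108 4

Derivation:
Step 1: prey: 48+24-11=61; pred: 8+3-3=8
Step 2: prey: 61+30-14=77; pred: 8+4-3=9
Step 3: prey: 77+38-20=95; pred: 9+6-3=12
Step 4: prey: 95+47-34=108; pred: 12+11-4=19
Step 5: prey: 108+54-61=101; pred: 19+20-7=32
Step 6: prey: 101+50-96=55; pred: 32+32-12=52
Step 7: prey: 55+27-85=0; pred: 52+28-20=60
Step 8: prey: 0+0-0=0; pred: 60+0-24=36
Step 9: prey: 0+0-0=0; pred: 36+0-14=22
Max prey = 108 at step 4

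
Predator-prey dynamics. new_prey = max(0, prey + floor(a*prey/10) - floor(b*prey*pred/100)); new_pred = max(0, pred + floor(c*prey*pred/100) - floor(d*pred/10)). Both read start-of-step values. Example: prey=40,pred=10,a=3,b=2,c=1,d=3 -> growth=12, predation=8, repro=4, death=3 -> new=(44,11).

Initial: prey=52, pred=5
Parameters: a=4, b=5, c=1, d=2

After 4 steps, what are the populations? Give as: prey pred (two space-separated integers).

Answer: 52 17

Derivation:
Step 1: prey: 52+20-13=59; pred: 5+2-1=6
Step 2: prey: 59+23-17=65; pred: 6+3-1=8
Step 3: prey: 65+26-26=65; pred: 8+5-1=12
Step 4: prey: 65+26-39=52; pred: 12+7-2=17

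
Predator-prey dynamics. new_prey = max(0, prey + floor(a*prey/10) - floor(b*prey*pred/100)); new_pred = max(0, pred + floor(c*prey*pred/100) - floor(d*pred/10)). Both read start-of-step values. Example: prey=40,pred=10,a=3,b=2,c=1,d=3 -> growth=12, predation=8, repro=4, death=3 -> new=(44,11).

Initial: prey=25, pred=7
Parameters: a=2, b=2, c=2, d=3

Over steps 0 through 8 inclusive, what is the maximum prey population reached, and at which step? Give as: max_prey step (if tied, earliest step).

Answer: 28 2

Derivation:
Step 1: prey: 25+5-3=27; pred: 7+3-2=8
Step 2: prey: 27+5-4=28; pred: 8+4-2=10
Step 3: prey: 28+5-5=28; pred: 10+5-3=12
Step 4: prey: 28+5-6=27; pred: 12+6-3=15
Step 5: prey: 27+5-8=24; pred: 15+8-4=19
Step 6: prey: 24+4-9=19; pred: 19+9-5=23
Step 7: prey: 19+3-8=14; pred: 23+8-6=25
Step 8: prey: 14+2-7=9; pred: 25+7-7=25
Max prey = 28 at step 2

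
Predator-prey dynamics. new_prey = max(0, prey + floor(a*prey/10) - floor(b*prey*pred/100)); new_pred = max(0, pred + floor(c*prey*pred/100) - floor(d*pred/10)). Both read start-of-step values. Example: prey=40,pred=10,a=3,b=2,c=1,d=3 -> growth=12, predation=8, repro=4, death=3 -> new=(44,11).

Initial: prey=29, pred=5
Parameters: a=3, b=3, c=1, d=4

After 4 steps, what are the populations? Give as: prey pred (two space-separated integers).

Answer: 54 4

Derivation:
Step 1: prey: 29+8-4=33; pred: 5+1-2=4
Step 2: prey: 33+9-3=39; pred: 4+1-1=4
Step 3: prey: 39+11-4=46; pred: 4+1-1=4
Step 4: prey: 46+13-5=54; pred: 4+1-1=4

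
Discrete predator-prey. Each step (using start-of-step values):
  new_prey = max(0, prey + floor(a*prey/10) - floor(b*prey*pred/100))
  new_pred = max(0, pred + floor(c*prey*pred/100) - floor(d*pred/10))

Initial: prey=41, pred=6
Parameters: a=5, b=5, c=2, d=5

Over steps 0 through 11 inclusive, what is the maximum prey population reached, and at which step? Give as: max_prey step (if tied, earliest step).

Step 1: prey: 41+20-12=49; pred: 6+4-3=7
Step 2: prey: 49+24-17=56; pred: 7+6-3=10
Step 3: prey: 56+28-28=56; pred: 10+11-5=16
Step 4: prey: 56+28-44=40; pred: 16+17-8=25
Step 5: prey: 40+20-50=10; pred: 25+20-12=33
Step 6: prey: 10+5-16=0; pred: 33+6-16=23
Step 7: prey: 0+0-0=0; pred: 23+0-11=12
Step 8: prey: 0+0-0=0; pred: 12+0-6=6
Step 9: prey: 0+0-0=0; pred: 6+0-3=3
Step 10: prey: 0+0-0=0; pred: 3+0-1=2
Step 11: prey: 0+0-0=0; pred: 2+0-1=1
Max prey = 56 at step 2

Answer: 56 2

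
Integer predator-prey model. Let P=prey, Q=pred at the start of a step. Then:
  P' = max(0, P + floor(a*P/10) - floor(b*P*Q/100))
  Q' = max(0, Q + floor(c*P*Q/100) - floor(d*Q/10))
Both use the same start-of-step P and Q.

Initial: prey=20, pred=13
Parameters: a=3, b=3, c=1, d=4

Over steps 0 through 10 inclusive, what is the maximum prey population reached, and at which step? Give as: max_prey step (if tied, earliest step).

Answer: 64 10

Derivation:
Step 1: prey: 20+6-7=19; pred: 13+2-5=10
Step 2: prey: 19+5-5=19; pred: 10+1-4=7
Step 3: prey: 19+5-3=21; pred: 7+1-2=6
Step 4: prey: 21+6-3=24; pred: 6+1-2=5
Step 5: prey: 24+7-3=28; pred: 5+1-2=4
Step 6: prey: 28+8-3=33; pred: 4+1-1=4
Step 7: prey: 33+9-3=39; pred: 4+1-1=4
Step 8: prey: 39+11-4=46; pred: 4+1-1=4
Step 9: prey: 46+13-5=54; pred: 4+1-1=4
Step 10: prey: 54+16-6=64; pred: 4+2-1=5
Max prey = 64 at step 10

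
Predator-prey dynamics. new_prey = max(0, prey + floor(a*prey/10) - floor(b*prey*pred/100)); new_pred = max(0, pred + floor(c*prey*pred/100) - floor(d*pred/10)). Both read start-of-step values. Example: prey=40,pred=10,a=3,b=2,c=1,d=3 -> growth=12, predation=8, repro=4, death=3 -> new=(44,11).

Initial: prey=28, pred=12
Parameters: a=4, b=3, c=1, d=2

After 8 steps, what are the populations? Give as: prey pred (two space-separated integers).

Answer: 14 19

Derivation:
Step 1: prey: 28+11-10=29; pred: 12+3-2=13
Step 2: prey: 29+11-11=29; pred: 13+3-2=14
Step 3: prey: 29+11-12=28; pred: 14+4-2=16
Step 4: prey: 28+11-13=26; pred: 16+4-3=17
Step 5: prey: 26+10-13=23; pred: 17+4-3=18
Step 6: prey: 23+9-12=20; pred: 18+4-3=19
Step 7: prey: 20+8-11=17; pred: 19+3-3=19
Step 8: prey: 17+6-9=14; pred: 19+3-3=19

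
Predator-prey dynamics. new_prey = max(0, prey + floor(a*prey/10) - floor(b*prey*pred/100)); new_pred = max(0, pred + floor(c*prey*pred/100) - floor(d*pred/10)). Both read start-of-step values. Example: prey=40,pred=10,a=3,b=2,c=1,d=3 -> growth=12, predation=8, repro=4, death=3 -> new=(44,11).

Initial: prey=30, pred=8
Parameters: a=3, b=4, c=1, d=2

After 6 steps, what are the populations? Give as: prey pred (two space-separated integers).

Answer: 18 10

Derivation:
Step 1: prey: 30+9-9=30; pred: 8+2-1=9
Step 2: prey: 30+9-10=29; pred: 9+2-1=10
Step 3: prey: 29+8-11=26; pred: 10+2-2=10
Step 4: prey: 26+7-10=23; pred: 10+2-2=10
Step 5: prey: 23+6-9=20; pred: 10+2-2=10
Step 6: prey: 20+6-8=18; pred: 10+2-2=10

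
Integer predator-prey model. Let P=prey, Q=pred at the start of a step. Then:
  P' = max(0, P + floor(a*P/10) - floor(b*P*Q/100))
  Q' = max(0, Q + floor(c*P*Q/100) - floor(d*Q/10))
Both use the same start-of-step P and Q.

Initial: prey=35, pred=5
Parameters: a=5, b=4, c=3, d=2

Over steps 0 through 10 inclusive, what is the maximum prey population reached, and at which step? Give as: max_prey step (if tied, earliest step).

Answer: 51 2

Derivation:
Step 1: prey: 35+17-7=45; pred: 5+5-1=9
Step 2: prey: 45+22-16=51; pred: 9+12-1=20
Step 3: prey: 51+25-40=36; pred: 20+30-4=46
Step 4: prey: 36+18-66=0; pred: 46+49-9=86
Step 5: prey: 0+0-0=0; pred: 86+0-17=69
Step 6: prey: 0+0-0=0; pred: 69+0-13=56
Step 7: prey: 0+0-0=0; pred: 56+0-11=45
Step 8: prey: 0+0-0=0; pred: 45+0-9=36
Step 9: prey: 0+0-0=0; pred: 36+0-7=29
Step 10: prey: 0+0-0=0; pred: 29+0-5=24
Max prey = 51 at step 2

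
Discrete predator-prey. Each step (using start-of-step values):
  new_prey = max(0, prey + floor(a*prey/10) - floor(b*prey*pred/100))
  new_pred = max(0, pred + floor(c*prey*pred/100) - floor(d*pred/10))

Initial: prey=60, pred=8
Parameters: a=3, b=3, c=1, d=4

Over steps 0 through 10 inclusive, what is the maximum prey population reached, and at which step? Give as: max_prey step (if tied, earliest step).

Step 1: prey: 60+18-14=64; pred: 8+4-3=9
Step 2: prey: 64+19-17=66; pred: 9+5-3=11
Step 3: prey: 66+19-21=64; pred: 11+7-4=14
Step 4: prey: 64+19-26=57; pred: 14+8-5=17
Step 5: prey: 57+17-29=45; pred: 17+9-6=20
Step 6: prey: 45+13-27=31; pred: 20+9-8=21
Step 7: prey: 31+9-19=21; pred: 21+6-8=19
Step 8: prey: 21+6-11=16; pred: 19+3-7=15
Step 9: prey: 16+4-7=13; pred: 15+2-6=11
Step 10: prey: 13+3-4=12; pred: 11+1-4=8
Max prey = 66 at step 2

Answer: 66 2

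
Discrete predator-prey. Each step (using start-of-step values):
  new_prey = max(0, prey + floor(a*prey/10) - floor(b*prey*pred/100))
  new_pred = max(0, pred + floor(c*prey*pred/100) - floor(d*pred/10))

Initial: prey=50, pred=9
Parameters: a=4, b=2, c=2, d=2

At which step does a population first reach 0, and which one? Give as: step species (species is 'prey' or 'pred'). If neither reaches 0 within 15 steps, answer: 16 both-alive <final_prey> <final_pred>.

Step 1: prey: 50+20-9=61; pred: 9+9-1=17
Step 2: prey: 61+24-20=65; pred: 17+20-3=34
Step 3: prey: 65+26-44=47; pred: 34+44-6=72
Step 4: prey: 47+18-67=0; pred: 72+67-14=125
First extinction: prey at step 4

Answer: 4 prey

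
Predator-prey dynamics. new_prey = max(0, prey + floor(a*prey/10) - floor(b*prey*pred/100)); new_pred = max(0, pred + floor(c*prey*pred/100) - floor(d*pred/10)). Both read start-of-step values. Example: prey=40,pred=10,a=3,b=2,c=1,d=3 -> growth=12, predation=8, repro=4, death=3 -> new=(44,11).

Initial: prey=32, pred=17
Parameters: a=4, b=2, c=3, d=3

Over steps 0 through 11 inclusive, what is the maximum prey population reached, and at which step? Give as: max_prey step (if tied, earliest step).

Step 1: prey: 32+12-10=34; pred: 17+16-5=28
Step 2: prey: 34+13-19=28; pred: 28+28-8=48
Step 3: prey: 28+11-26=13; pred: 48+40-14=74
Step 4: prey: 13+5-19=0; pred: 74+28-22=80
Step 5: prey: 0+0-0=0; pred: 80+0-24=56
Step 6: prey: 0+0-0=0; pred: 56+0-16=40
Step 7: prey: 0+0-0=0; pred: 40+0-12=28
Step 8: prey: 0+0-0=0; pred: 28+0-8=20
Step 9: prey: 0+0-0=0; pred: 20+0-6=14
Step 10: prey: 0+0-0=0; pred: 14+0-4=10
Step 11: prey: 0+0-0=0; pred: 10+0-3=7
Max prey = 34 at step 1

Answer: 34 1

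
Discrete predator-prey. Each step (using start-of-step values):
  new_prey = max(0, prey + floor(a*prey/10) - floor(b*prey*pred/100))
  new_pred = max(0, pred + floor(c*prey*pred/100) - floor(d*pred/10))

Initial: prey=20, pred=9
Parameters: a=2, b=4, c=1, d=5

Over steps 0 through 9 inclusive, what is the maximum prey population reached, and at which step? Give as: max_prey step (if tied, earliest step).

Answer: 41 9

Derivation:
Step 1: prey: 20+4-7=17; pred: 9+1-4=6
Step 2: prey: 17+3-4=16; pred: 6+1-3=4
Step 3: prey: 16+3-2=17; pred: 4+0-2=2
Step 4: prey: 17+3-1=19; pred: 2+0-1=1
Step 5: prey: 19+3-0=22; pred: 1+0-0=1
Step 6: prey: 22+4-0=26; pred: 1+0-0=1
Step 7: prey: 26+5-1=30; pred: 1+0-0=1
Step 8: prey: 30+6-1=35; pred: 1+0-0=1
Step 9: prey: 35+7-1=41; pred: 1+0-0=1
Max prey = 41 at step 9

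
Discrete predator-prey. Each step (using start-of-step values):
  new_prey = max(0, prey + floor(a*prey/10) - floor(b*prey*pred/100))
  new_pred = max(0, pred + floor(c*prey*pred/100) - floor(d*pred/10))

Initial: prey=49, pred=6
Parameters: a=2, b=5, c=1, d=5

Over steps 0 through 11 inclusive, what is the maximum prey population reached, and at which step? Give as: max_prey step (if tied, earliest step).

Step 1: prey: 49+9-14=44; pred: 6+2-3=5
Step 2: prey: 44+8-11=41; pred: 5+2-2=5
Step 3: prey: 41+8-10=39; pred: 5+2-2=5
Step 4: prey: 39+7-9=37; pred: 5+1-2=4
Step 5: prey: 37+7-7=37; pred: 4+1-2=3
Step 6: prey: 37+7-5=39; pred: 3+1-1=3
Step 7: prey: 39+7-5=41; pred: 3+1-1=3
Step 8: prey: 41+8-6=43; pred: 3+1-1=3
Step 9: prey: 43+8-6=45; pred: 3+1-1=3
Step 10: prey: 45+9-6=48; pred: 3+1-1=3
Step 11: prey: 48+9-7=50; pred: 3+1-1=3
Max prey = 50 at step 11

Answer: 50 11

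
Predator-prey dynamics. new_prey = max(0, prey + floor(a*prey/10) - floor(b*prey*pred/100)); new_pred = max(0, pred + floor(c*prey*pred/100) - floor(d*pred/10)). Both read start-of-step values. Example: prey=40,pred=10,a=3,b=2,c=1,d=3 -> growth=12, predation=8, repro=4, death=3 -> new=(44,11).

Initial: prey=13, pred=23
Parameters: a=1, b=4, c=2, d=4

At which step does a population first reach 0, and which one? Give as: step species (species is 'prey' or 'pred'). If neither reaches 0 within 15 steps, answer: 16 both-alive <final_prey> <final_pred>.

Step 1: prey: 13+1-11=3; pred: 23+5-9=19
Step 2: prey: 3+0-2=1; pred: 19+1-7=13
Step 3: prey: 1+0-0=1; pred: 13+0-5=8
Step 4: prey: 1+0-0=1; pred: 8+0-3=5
Step 5: prey: 1+0-0=1; pred: 5+0-2=3
Step 6: prey: 1+0-0=1; pred: 3+0-1=2
Step 7: prey: 1+0-0=1; pred: 2+0-0=2
Steps 8-15: state stable at prey=1, pred=2 (no change)
No extinction within 15 steps

Answer: 16 both-alive 1 2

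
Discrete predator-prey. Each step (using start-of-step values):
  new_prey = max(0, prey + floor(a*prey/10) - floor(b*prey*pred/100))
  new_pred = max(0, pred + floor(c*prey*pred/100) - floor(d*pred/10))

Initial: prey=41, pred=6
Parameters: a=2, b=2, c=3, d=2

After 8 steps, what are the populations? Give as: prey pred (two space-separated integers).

Answer: 0 44

Derivation:
Step 1: prey: 41+8-4=45; pred: 6+7-1=12
Step 2: prey: 45+9-10=44; pred: 12+16-2=26
Step 3: prey: 44+8-22=30; pred: 26+34-5=55
Step 4: prey: 30+6-33=3; pred: 55+49-11=93
Step 5: prey: 3+0-5=0; pred: 93+8-18=83
Step 6: prey: 0+0-0=0; pred: 83+0-16=67
Step 7: prey: 0+0-0=0; pred: 67+0-13=54
Step 8: prey: 0+0-0=0; pred: 54+0-10=44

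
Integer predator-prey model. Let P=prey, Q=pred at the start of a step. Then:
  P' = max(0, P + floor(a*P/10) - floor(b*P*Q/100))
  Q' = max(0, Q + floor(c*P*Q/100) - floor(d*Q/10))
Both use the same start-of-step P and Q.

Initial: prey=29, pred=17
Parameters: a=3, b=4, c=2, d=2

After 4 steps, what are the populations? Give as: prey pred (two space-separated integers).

Step 1: prey: 29+8-19=18; pred: 17+9-3=23
Step 2: prey: 18+5-16=7; pred: 23+8-4=27
Step 3: prey: 7+2-7=2; pred: 27+3-5=25
Step 4: prey: 2+0-2=0; pred: 25+1-5=21

Answer: 0 21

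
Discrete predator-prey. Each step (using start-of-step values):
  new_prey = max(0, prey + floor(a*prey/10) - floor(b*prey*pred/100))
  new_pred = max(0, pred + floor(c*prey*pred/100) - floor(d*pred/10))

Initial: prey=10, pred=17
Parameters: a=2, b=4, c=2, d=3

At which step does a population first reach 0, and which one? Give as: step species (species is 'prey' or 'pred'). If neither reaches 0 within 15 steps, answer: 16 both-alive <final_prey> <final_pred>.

Answer: 16 both-alive 2 3

Derivation:
Step 1: prey: 10+2-6=6; pred: 17+3-5=15
Step 2: prey: 6+1-3=4; pred: 15+1-4=12
Step 3: prey: 4+0-1=3; pred: 12+0-3=9
Step 4: prey: 3+0-1=2; pred: 9+0-2=7
Step 5: prey: 2+0-0=2; pred: 7+0-2=5
Step 6: prey: 2+0-0=2; pred: 5+0-1=4
Step 7: prey: 2+0-0=2; pred: 4+0-1=3
Step 8: prey: 2+0-0=2; pred: 3+0-0=3
Steps 9-15: state stable at prey=2, pred=3 (no change)
No extinction within 15 steps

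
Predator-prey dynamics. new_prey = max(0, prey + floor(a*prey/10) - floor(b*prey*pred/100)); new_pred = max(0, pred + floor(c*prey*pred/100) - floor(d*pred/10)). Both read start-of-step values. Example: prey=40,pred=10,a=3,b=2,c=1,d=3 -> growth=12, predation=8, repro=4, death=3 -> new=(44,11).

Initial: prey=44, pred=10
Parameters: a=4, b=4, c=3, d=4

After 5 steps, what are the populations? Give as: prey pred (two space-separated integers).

Answer: 0 20

Derivation:
Step 1: prey: 44+17-17=44; pred: 10+13-4=19
Step 2: prey: 44+17-33=28; pred: 19+25-7=37
Step 3: prey: 28+11-41=0; pred: 37+31-14=54
Step 4: prey: 0+0-0=0; pred: 54+0-21=33
Step 5: prey: 0+0-0=0; pred: 33+0-13=20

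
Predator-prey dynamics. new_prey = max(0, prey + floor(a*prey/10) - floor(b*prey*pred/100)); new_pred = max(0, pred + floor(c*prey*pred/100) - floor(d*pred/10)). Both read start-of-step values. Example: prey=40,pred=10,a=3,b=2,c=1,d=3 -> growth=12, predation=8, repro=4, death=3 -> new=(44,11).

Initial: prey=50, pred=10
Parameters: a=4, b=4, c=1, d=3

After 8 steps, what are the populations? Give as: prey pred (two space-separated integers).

Step 1: prey: 50+20-20=50; pred: 10+5-3=12
Step 2: prey: 50+20-24=46; pred: 12+6-3=15
Step 3: prey: 46+18-27=37; pred: 15+6-4=17
Step 4: prey: 37+14-25=26; pred: 17+6-5=18
Step 5: prey: 26+10-18=18; pred: 18+4-5=17
Step 6: prey: 18+7-12=13; pred: 17+3-5=15
Step 7: prey: 13+5-7=11; pred: 15+1-4=12
Step 8: prey: 11+4-5=10; pred: 12+1-3=10

Answer: 10 10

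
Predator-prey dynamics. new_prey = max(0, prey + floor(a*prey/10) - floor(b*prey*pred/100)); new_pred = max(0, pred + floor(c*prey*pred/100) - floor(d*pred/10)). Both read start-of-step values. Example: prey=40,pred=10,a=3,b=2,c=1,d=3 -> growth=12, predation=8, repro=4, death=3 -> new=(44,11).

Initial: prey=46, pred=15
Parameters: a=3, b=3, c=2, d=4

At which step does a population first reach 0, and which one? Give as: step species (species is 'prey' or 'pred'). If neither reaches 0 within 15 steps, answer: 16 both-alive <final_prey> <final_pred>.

Answer: 16 both-alive 1 2

Derivation:
Step 1: prey: 46+13-20=39; pred: 15+13-6=22
Step 2: prey: 39+11-25=25; pred: 22+17-8=31
Step 3: prey: 25+7-23=9; pred: 31+15-12=34
Step 4: prey: 9+2-9=2; pred: 34+6-13=27
Step 5: prey: 2+0-1=1; pred: 27+1-10=18
Step 6: prey: 1+0-0=1; pred: 18+0-7=11
Step 7: prey: 1+0-0=1; pred: 11+0-4=7
Step 8: prey: 1+0-0=1; pred: 7+0-2=5
Step 9: prey: 1+0-0=1; pred: 5+0-2=3
Step 10: prey: 1+0-0=1; pred: 3+0-1=2
Step 11: prey: 1+0-0=1; pred: 2+0-0=2
Steps 12-15: state stable at prey=1, pred=2 (no change)
No extinction within 15 steps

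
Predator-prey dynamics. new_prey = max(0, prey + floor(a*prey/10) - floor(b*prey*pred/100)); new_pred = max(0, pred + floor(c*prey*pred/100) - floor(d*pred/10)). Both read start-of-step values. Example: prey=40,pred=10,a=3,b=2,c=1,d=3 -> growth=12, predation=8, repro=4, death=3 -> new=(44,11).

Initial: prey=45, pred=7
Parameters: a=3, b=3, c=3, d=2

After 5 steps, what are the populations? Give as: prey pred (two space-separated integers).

Answer: 0 64

Derivation:
Step 1: prey: 45+13-9=49; pred: 7+9-1=15
Step 2: prey: 49+14-22=41; pred: 15+22-3=34
Step 3: prey: 41+12-41=12; pred: 34+41-6=69
Step 4: prey: 12+3-24=0; pred: 69+24-13=80
Step 5: prey: 0+0-0=0; pred: 80+0-16=64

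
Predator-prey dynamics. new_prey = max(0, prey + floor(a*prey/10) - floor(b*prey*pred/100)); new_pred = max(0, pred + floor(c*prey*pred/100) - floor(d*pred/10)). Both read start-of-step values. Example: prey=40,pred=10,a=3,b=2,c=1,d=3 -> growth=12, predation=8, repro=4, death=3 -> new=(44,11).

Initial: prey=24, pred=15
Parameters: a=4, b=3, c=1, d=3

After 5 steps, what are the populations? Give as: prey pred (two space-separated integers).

Answer: 27 10

Derivation:
Step 1: prey: 24+9-10=23; pred: 15+3-4=14
Step 2: prey: 23+9-9=23; pred: 14+3-4=13
Step 3: prey: 23+9-8=24; pred: 13+2-3=12
Step 4: prey: 24+9-8=25; pred: 12+2-3=11
Step 5: prey: 25+10-8=27; pred: 11+2-3=10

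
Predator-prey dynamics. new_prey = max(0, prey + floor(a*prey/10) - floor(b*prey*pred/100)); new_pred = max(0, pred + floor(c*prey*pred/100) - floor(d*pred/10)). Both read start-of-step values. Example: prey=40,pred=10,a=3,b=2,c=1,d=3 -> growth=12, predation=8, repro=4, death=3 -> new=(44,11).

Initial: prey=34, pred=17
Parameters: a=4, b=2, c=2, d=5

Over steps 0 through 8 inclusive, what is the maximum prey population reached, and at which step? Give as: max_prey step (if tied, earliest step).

Answer: 36 1

Derivation:
Step 1: prey: 34+13-11=36; pred: 17+11-8=20
Step 2: prey: 36+14-14=36; pred: 20+14-10=24
Step 3: prey: 36+14-17=33; pred: 24+17-12=29
Step 4: prey: 33+13-19=27; pred: 29+19-14=34
Step 5: prey: 27+10-18=19; pred: 34+18-17=35
Step 6: prey: 19+7-13=13; pred: 35+13-17=31
Step 7: prey: 13+5-8=10; pred: 31+8-15=24
Step 8: prey: 10+4-4=10; pred: 24+4-12=16
Max prey = 36 at step 1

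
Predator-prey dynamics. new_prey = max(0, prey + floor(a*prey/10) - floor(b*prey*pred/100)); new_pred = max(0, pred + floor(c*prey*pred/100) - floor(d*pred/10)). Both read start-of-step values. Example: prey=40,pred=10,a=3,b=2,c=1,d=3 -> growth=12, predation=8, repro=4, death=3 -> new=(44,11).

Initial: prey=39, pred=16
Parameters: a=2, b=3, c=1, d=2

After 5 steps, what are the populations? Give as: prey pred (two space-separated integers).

Answer: 4 16

Derivation:
Step 1: prey: 39+7-18=28; pred: 16+6-3=19
Step 2: prey: 28+5-15=18; pred: 19+5-3=21
Step 3: prey: 18+3-11=10; pred: 21+3-4=20
Step 4: prey: 10+2-6=6; pred: 20+2-4=18
Step 5: prey: 6+1-3=4; pred: 18+1-3=16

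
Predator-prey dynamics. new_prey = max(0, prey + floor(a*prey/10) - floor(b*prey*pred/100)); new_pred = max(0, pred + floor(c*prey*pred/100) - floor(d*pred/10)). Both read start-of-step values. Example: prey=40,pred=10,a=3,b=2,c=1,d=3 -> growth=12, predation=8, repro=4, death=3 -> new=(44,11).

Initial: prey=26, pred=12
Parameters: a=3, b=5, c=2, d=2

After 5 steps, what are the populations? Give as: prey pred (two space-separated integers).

Answer: 1 13

Derivation:
Step 1: prey: 26+7-15=18; pred: 12+6-2=16
Step 2: prey: 18+5-14=9; pred: 16+5-3=18
Step 3: prey: 9+2-8=3; pred: 18+3-3=18
Step 4: prey: 3+0-2=1; pred: 18+1-3=16
Step 5: prey: 1+0-0=1; pred: 16+0-3=13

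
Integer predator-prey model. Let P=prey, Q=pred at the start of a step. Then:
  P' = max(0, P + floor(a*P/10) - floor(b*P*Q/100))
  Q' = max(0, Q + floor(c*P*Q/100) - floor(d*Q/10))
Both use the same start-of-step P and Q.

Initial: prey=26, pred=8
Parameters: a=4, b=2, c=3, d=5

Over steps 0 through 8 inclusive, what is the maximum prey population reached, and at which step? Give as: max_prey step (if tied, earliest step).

Step 1: prey: 26+10-4=32; pred: 8+6-4=10
Step 2: prey: 32+12-6=38; pred: 10+9-5=14
Step 3: prey: 38+15-10=43; pred: 14+15-7=22
Step 4: prey: 43+17-18=42; pred: 22+28-11=39
Step 5: prey: 42+16-32=26; pred: 39+49-19=69
Step 6: prey: 26+10-35=1; pred: 69+53-34=88
Step 7: prey: 1+0-1=0; pred: 88+2-44=46
Step 8: prey: 0+0-0=0; pred: 46+0-23=23
Max prey = 43 at step 3

Answer: 43 3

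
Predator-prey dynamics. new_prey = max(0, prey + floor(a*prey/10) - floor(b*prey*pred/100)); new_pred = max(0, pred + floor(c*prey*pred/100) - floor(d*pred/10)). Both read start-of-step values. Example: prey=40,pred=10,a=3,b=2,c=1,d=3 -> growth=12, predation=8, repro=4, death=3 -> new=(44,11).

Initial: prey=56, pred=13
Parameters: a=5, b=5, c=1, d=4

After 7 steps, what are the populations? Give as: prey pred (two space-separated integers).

Answer: 21 6

Derivation:
Step 1: prey: 56+28-36=48; pred: 13+7-5=15
Step 2: prey: 48+24-36=36; pred: 15+7-6=16
Step 3: prey: 36+18-28=26; pred: 16+5-6=15
Step 4: prey: 26+13-19=20; pred: 15+3-6=12
Step 5: prey: 20+10-12=18; pred: 12+2-4=10
Step 6: prey: 18+9-9=18; pred: 10+1-4=7
Step 7: prey: 18+9-6=21; pred: 7+1-2=6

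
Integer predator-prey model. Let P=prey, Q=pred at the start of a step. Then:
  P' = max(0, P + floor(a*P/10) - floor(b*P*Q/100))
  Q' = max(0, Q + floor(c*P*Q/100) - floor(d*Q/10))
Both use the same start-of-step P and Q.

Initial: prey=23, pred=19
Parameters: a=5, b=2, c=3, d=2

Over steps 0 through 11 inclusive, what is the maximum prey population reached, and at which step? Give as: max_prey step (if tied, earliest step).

Answer: 26 1

Derivation:
Step 1: prey: 23+11-8=26; pred: 19+13-3=29
Step 2: prey: 26+13-15=24; pred: 29+22-5=46
Step 3: prey: 24+12-22=14; pred: 46+33-9=70
Step 4: prey: 14+7-19=2; pred: 70+29-14=85
Step 5: prey: 2+1-3=0; pred: 85+5-17=73
Step 6: prey: 0+0-0=0; pred: 73+0-14=59
Step 7: prey: 0+0-0=0; pred: 59+0-11=48
Step 8: prey: 0+0-0=0; pred: 48+0-9=39
Step 9: prey: 0+0-0=0; pred: 39+0-7=32
Step 10: prey: 0+0-0=0; pred: 32+0-6=26
Step 11: prey: 0+0-0=0; pred: 26+0-5=21
Max prey = 26 at step 1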